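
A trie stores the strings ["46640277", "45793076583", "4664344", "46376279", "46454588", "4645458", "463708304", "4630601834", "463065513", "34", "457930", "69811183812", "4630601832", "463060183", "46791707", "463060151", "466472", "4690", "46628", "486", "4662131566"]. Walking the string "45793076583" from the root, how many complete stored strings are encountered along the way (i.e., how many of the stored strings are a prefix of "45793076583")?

Walk "45793076583" from the root; an end-of-word marker is hit whenever a stored word is a prefix of "45793076583".
Prefixes of the query that are stored words: "457930", "45793076583"
Count: 2

2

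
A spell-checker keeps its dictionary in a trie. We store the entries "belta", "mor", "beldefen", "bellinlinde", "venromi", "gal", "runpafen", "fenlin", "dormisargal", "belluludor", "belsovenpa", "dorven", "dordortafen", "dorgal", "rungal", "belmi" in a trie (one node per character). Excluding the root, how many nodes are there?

88

Insert word by word; a character creates a node only if that edge doesn't already exist:
  "belta" → 5 new (b, e, l, t, a)
  "mor" → 3 new (m, o, r)
  "beldefen" → prefix "bel" already present; 5 new (d, e, f, e, n)
  "bellinlinde" → prefix "bel" already present; 8 new (l, i, n, l, i, n, d, e)
  "venromi" → 7 new (v, e, n, r, o, m, i)
  "gal" → 3 new (g, a, l)
  "runpafen" → 8 new (r, u, n, p, a, f, e, n)
  "fenlin" → 6 new (f, e, n, l, i, n)
  "dormisargal" → 11 new (d, o, r, m, i, s, a, r, g, a, l)
  "belluludor" → prefix "bell" already present; 6 new (u, l, u, d, o, r)
  "belsovenpa" → prefix "bel" already present; 7 new (s, o, v, e, n, p, a)
  "dorven" → prefix "dor" already present; 3 new (v, e, n)
  "dordortafen" → prefix "dor" already present; 8 new (d, o, r, t, a, f, e, n)
  "dorgal" → prefix "dor" already present; 3 new (g, a, l)
  "rungal" → prefix "run" already present; 3 new (g, a, l)
  "belmi" → prefix "bel" already present; 2 new (m, i)
Total nodes = 5 + 3 + 5 + 8 + 7 + 3 + 8 + 6 + 11 + 6 + 7 + 3 + 8 + 3 + 3 + 2 = 88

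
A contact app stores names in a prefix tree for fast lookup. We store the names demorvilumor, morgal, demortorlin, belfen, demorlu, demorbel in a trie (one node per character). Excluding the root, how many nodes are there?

Count nodes per top-level branch (shared prefixes stored once):
  'b'-branch (belfen): 6 nodes
  'd'-branch (demorbel, demorlu, demortorlin, demorvilumor): 23 nodes
  'm'-branch (morgal): 6 nodes
Sum: 35

35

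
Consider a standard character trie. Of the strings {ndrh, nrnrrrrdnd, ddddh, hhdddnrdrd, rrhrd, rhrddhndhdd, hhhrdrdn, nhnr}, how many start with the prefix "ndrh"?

Traverse to the node for "ndrh", then collect every word in that subtree.
Matches: "ndrh"
Count: 1

1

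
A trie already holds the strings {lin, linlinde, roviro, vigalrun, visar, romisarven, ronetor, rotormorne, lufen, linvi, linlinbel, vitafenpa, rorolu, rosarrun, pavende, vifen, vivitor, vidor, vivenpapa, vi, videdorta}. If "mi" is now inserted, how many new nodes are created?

No existing word starts with "m", so every character of "mi" needs a new node.
2 − 0 = 2 new nodes.

2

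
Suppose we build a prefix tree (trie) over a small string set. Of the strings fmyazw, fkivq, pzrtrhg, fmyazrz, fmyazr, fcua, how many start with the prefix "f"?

Walk to "f"; the words in its subtree are exactly those with that prefix.
Words under "f": fcua, fkivq, fmyazr, fmyazrz, fmyazw
Count: 5

5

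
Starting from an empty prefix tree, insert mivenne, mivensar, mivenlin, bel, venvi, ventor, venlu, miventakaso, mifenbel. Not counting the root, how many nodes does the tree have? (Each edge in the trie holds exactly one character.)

Insert word by word; a character creates a node only if that edge doesn't already exist:
  "mivenne" → 7 new (m, i, v, e, n, n, e)
  "mivensar" → prefix "miven" already present; 3 new (s, a, r)
  "mivenlin" → prefix "miven" already present; 3 new (l, i, n)
  "bel" → 3 new (b, e, l)
  "venvi" → 5 new (v, e, n, v, i)
  "ventor" → prefix "ven" already present; 3 new (t, o, r)
  "venlu" → prefix "ven" already present; 2 new (l, u)
  "miventakaso" → prefix "miven" already present; 6 new (t, a, k, a, s, o)
  "mifenbel" → prefix "mi" already present; 6 new (f, e, n, b, e, l)
Total nodes = 7 + 3 + 3 + 3 + 5 + 3 + 2 + 6 + 6 = 38

38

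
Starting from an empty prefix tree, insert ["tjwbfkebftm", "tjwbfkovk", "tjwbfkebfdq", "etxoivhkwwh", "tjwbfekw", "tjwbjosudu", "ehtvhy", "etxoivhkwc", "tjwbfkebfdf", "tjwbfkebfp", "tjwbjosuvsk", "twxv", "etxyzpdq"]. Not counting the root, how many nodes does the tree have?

55

Insert word by word; a character creates a node only if that edge doesn't already exist:
  "tjwbfkebftm" → 11 new (t, j, w, b, f, k, e, b, f, t, m)
  "tjwbfkovk" → prefix "tjwbfk" already present; 3 new (o, v, k)
  "tjwbfkebfdq" → prefix "tjwbfkebf" already present; 2 new (d, q)
  "etxoivhkwwh" → 11 new (e, t, x, o, i, v, h, k, w, w, h)
  "tjwbfekw" → prefix "tjwbf" already present; 3 new (e, k, w)
  "tjwbjosudu" → prefix "tjwb" already present; 6 new (j, o, s, u, d, u)
  "ehtvhy" → prefix "e" already present; 5 new (h, t, v, h, y)
  "etxoivhkwc" → prefix "etxoivhkw" already present; 1 new (c)
  "tjwbfkebfdf" → prefix "tjwbfkebfd" already present; 1 new (f)
  "tjwbfkebfp" → prefix "tjwbfkebf" already present; 1 new (p)
  "tjwbjosuvsk" → prefix "tjwbjosu" already present; 3 new (v, s, k)
  "twxv" → prefix "t" already present; 3 new (w, x, v)
  "etxyzpdq" → prefix "etx" already present; 5 new (y, z, p, d, q)
Total nodes = 11 + 3 + 2 + 11 + 3 + 6 + 5 + 1 + 1 + 1 + 3 + 3 + 5 = 55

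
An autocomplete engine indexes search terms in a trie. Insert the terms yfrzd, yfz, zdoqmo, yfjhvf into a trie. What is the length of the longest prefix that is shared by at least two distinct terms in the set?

2

Look for the deepest trie node that still has at least two words in its subtree.
e.g. "yfjhvf" and "yfrzd" share the prefix "yf" of length 2; no pair shares a longer one.
Longest shared-prefix length: 2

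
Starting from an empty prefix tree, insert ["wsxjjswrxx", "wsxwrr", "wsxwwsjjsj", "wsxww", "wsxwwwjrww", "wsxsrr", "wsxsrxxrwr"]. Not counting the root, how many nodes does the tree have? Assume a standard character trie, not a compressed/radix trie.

32

Count nodes per top-level branch (shared prefixes stored once):
  'w'-branch (wsxjjswrxx, wsxsrr, wsxsrxxrwr, wsxwrr, wsxww, wsxwwsjjsj, wsxwwwjrww): 32 nodes
Sum: 32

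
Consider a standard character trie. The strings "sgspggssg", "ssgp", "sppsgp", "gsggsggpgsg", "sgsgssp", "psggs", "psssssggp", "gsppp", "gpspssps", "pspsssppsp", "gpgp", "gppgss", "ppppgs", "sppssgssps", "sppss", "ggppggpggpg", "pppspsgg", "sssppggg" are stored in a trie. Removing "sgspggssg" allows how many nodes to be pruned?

6

After clearing the end-marker at "sgspggssg", prune upward until reaching a node still needed by another word.
The suffix "pggssg" (6 nodes) is used only by "sgspggssg"; the node for "sgs" still has the child "g", so pruning stops there.
Nodes removed: 6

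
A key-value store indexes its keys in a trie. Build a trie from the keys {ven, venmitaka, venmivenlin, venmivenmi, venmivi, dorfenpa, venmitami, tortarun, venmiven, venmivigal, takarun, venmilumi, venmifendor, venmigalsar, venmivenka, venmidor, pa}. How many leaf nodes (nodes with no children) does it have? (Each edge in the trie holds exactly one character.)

A leaf is a node with no children — equivalently, the end of a word that is not a proper prefix of any other stored word.
Those words: "dorfenpa", "pa", "takarun", "tortarun", "venmidor", "venmifendor", "venmigalsar", "venmilumi", "venmitaka", "venmitami", "venmivenka", "venmivenlin", "venmivenmi", "venmivigal"
Leaf count: 14

14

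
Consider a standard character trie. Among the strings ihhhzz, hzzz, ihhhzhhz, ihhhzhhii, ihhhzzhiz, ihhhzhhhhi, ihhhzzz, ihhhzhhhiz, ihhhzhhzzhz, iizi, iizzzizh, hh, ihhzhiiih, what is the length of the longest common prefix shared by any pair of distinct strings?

Look for the deepest trie node that still has at least two words in its subtree.
"ihhhzhhhhi" and "ihhhzhhhiz" agree on "ihhhzhhh" (8 characters) before diverging; nothing deeper is shared.
Longest shared-prefix length: 8

8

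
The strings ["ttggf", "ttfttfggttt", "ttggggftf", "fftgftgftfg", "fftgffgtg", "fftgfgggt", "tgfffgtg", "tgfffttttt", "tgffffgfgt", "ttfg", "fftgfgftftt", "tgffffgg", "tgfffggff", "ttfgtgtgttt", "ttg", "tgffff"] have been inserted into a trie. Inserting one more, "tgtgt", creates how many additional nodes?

3

Walking "tgtgt" from the root, the first 2 characters ("tg") follow existing edges; "t" is the first miss.
Each of the 3 remaining characters creates one node.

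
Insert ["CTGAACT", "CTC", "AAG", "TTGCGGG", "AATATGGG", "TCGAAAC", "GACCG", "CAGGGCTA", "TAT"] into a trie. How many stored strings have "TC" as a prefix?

1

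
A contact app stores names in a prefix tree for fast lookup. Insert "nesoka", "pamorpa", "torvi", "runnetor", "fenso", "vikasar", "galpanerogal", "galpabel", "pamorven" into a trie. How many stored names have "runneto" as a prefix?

1

Traverse to the node for "runneto", then collect every word in that subtree.
Matches: "runnetor"
Count: 1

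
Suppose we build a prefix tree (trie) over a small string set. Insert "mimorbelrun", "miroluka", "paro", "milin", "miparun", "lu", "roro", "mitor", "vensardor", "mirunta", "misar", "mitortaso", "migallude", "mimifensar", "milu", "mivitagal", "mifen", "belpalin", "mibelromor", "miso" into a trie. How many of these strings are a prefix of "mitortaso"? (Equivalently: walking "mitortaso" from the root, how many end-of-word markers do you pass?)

2

Check each prefix of "mitortaso" against the stored set — each match is an end-marker on the path.
Prefixes of the query that are stored words: "mitor", "mitortaso"
Count: 2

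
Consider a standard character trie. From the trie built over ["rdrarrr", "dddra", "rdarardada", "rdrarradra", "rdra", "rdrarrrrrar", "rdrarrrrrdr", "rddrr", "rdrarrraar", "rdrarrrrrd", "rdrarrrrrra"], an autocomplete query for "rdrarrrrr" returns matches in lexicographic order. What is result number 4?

rdrarrrrrra

Words with prefix "rdrarrrrr", in lexicographic order: "rdrarrrrrar", "rdrarrrrrd", "rdrarrrrrdr", "rdrarrrrrra"
Position 4: rdrarrrrrra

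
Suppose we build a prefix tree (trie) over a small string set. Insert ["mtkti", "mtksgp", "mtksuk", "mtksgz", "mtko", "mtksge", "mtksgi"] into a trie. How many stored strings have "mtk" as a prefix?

Traverse to the node for "mtk", then collect every word in that subtree.
Matches: "mtko", "mtksge", "mtksgi", "mtksgp", "mtksgz", "mtksuk", "mtkti"
Count: 7

7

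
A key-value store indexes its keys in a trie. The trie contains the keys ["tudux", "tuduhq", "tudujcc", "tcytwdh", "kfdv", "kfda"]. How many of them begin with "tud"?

Traverse to the node for "tud", then collect every word in that subtree.
Words under "tud": tuduhq, tudujcc, tudux
Count: 3

3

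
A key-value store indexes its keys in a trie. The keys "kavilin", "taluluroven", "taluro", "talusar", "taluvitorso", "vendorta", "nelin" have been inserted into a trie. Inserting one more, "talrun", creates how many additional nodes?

3

"tal" is already a path in the trie; the remaining "run" must be added.
New nodes needed: |"talrun"| − 3 = 6 − 3 = 3.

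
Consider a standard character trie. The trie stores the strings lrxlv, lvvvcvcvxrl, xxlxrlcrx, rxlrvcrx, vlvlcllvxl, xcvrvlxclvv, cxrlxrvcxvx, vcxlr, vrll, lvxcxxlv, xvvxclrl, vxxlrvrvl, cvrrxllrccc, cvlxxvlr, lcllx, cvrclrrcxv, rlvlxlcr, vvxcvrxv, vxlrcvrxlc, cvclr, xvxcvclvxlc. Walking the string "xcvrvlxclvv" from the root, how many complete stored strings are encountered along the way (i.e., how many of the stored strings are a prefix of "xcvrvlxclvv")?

1

Check each prefix of "xcvrvlxclvv" against the stored set — each match is an end-marker on the path.
Prefixes of the query that are stored words: "xcvrvlxclvv"
Count: 1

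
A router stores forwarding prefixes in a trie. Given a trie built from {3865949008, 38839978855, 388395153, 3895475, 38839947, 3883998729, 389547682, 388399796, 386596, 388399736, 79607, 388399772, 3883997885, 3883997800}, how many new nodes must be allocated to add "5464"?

4

No existing word starts with "5", so every character of "5464" needs a new node.
4 − 0 = 4 new nodes.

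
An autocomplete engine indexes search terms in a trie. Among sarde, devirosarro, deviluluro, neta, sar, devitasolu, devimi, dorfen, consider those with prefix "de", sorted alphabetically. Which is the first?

deviluluro

Words with prefix "de", in lexicographic order: "deviluluro", "devimi", "devirosarro", "devitasolu"
The 1st is deviluluro.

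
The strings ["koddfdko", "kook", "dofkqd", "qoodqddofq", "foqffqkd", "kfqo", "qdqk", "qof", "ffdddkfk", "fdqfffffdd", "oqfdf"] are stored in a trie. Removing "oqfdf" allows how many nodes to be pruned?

5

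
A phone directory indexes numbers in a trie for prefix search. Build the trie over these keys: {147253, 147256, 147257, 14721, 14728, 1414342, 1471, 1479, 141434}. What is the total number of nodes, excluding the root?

Insert word by word; a character creates a node only if that edge doesn't already exist:
  "147253" → 6 new (1, 4, 7, 2, 5, 3)
  "147256" → prefix "14725" already present; 1 new (6)
  "147257" → prefix "14725" already present; 1 new (7)
  "14721" → prefix "1472" already present; 1 new (1)
  "14728" → prefix "1472" already present; 1 new (8)
  "1414342" → prefix "14" already present; 5 new (1, 4, 3, 4, 2)
  "1471" → prefix "147" already present; 1 new (1)
  "1479" → prefix "147" already present; 1 new (9)
  "141434" → prefix "141434" already present; 0 new (none)
Total nodes = 6 + 1 + 1 + 1 + 1 + 5 + 1 + 1 + 0 = 17

17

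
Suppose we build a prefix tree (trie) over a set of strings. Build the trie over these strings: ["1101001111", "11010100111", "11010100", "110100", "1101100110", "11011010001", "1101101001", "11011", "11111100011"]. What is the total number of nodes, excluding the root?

37

Trace insertions, counting only characters that open a new branch:
  "1101001111" → 10 new (1, 1, 0, 1, 0, 0, 1, 1, 1, 1)
  "11010100111" → prefix "11010" already present; 6 new (1, 0, 0, 1, 1, 1)
  "11010100" → prefix "11010100" already present; 0 new (none)
  "110100" → prefix "110100" already present; 0 new (none)
  "1101100110" → prefix "1101" already present; 6 new (1, 0, 0, 1, 1, 0)
  "11011010001" → prefix "110110" already present; 5 new (1, 0, 0, 0, 1)
  "1101101001" → prefix "110110100" already present; 1 new (1)
  "11011" → prefix "11011" already present; 0 new (none)
  "11111100011" → prefix "11" already present; 9 new (1, 1, 1, 1, 0, 0, 0, 1, 1)
Total nodes = 10 + 6 + 0 + 0 + 6 + 5 + 1 + 0 + 9 = 37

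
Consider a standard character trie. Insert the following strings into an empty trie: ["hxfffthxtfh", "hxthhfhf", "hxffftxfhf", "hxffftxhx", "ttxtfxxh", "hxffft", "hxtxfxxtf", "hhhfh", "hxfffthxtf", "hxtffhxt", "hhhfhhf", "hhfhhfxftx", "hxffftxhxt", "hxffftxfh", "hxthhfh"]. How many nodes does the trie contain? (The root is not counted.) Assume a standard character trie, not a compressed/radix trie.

57

For each word, the new-node count is its length minus the longest prefix already in the trie:
  "hxfffthxtfh" → 11 new (h, x, f, f, f, t, h, x, t, f, h)
  "hxthhfhf" → prefix "hx" already present; 6 new (t, h, h, f, h, f)
  "hxffftxfhf" → prefix "hxffft" already present; 4 new (x, f, h, f)
  "hxffftxhx" → prefix "hxffftx" already present; 2 new (h, x)
  "ttxtfxxh" → 8 new (t, t, x, t, f, x, x, h)
  "hxffft" → prefix "hxffft" already present; 0 new (none)
  "hxtxfxxtf" → prefix "hxt" already present; 6 new (x, f, x, x, t, f)
  "hhhfh" → prefix "h" already present; 4 new (h, h, f, h)
  "hxfffthxtf" → prefix "hxfffthxtf" already present; 0 new (none)
  "hxtffhxt" → prefix "hxt" already present; 5 new (f, f, h, x, t)
  "hhhfhhf" → prefix "hhhfh" already present; 2 new (h, f)
  "hhfhhfxftx" → prefix "hh" already present; 8 new (f, h, h, f, x, f, t, x)
  "hxffftxhxt" → prefix "hxffftxhx" already present; 1 new (t)
  "hxffftxfh" → prefix "hxffftxfh" already present; 0 new (none)
  "hxthhfh" → prefix "hxthhfh" already present; 0 new (none)
Total nodes = 11 + 6 + 4 + 2 + 8 + 0 + 6 + 4 + 0 + 5 + 2 + 8 + 1 + 0 + 0 = 57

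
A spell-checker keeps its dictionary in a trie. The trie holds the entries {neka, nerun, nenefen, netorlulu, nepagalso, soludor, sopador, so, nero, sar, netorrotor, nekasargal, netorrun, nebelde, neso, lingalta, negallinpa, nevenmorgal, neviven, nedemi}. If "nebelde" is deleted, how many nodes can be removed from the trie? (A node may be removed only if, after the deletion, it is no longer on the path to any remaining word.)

5

After clearing the end-marker at "nebelde", prune upward until reaching a node still needed by another word.
The suffix "belde" (5 nodes) is used only by "nebelde"; the node for "ne" still has the child "k", so pruning stops there.
Nodes removed: 5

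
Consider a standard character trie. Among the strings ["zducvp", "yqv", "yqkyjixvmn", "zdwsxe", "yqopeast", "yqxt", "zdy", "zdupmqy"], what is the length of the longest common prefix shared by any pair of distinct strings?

Equivalently: take the maximum, over all pairs, of their longest common prefix length.
"zducvp" and "zdupmqy" agree on "zdu" (3 characters) before diverging; nothing deeper is shared.
Longest shared-prefix length: 3

3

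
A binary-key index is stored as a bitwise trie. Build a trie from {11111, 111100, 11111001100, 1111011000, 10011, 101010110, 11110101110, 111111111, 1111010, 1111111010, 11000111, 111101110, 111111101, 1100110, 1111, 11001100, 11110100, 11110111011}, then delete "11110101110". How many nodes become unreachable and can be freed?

Walk "11110101110" from the leaf back toward the root, removing each node that no remaining word uses.
The suffix "1110" (4 nodes) is used only by "11110101110"; the node for "1111010" still has the child "0", so pruning stops there.
Nodes removed: 4

4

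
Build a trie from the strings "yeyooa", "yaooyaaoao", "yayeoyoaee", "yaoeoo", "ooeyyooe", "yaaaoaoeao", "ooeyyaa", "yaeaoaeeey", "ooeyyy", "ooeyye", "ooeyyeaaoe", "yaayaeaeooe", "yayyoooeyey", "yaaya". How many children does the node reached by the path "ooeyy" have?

Walk "ooeyy" from the root, arriving at one node.
Distinct next characters after "ooeyy": a, e, o, y.
That node has 4 child edges.

4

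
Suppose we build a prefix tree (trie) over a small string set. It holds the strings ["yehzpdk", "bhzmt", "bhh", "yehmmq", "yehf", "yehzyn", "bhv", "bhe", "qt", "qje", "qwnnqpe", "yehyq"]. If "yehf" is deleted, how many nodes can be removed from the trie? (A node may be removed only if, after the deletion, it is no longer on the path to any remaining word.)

After clearing the end-marker at "yehf", prune upward until reaching a node still needed by another word.
The suffix "f" (1 node) is used only by "yehf"; the node for "yeh" still has the child "z", so pruning stops there.
Nodes removed: 1

1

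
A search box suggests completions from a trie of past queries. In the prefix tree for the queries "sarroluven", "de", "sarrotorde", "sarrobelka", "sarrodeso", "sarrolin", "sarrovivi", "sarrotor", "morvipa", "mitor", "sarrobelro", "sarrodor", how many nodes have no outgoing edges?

11

Leaves are exactly the stored words that no other stored word extends.
Those words: "de", "mitor", "morvipa", "sarrobelka", "sarrobelro", "sarrodeso", "sarrodor", "sarrolin", "sarroluven", "sarrotorde", "sarrovivi"
Leaf count: 11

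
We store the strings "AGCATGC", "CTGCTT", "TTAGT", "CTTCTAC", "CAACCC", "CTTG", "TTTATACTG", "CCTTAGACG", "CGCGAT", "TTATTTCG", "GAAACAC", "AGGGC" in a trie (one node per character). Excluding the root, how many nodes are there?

64

For each word, the new-node count is its length minus the longest prefix already in the trie:
  "AGCATGC" → 7 new (A, G, C, A, T, G, C)
  "CTGCTT" → 6 new (C, T, G, C, T, T)
  "TTAGT" → 5 new (T, T, A, G, T)
  "CTTCTAC" → prefix "CT" already present; 5 new (T, C, T, A, C)
  "CAACCC" → prefix "C" already present; 5 new (A, A, C, C, C)
  "CTTG" → prefix "CTT" already present; 1 new (G)
  "TTTATACTG" → prefix "TT" already present; 7 new (T, A, T, A, C, T, G)
  "CCTTAGACG" → prefix "C" already present; 8 new (C, T, T, A, G, A, C, G)
  "CGCGAT" → prefix "C" already present; 5 new (G, C, G, A, T)
  "TTATTTCG" → prefix "TTA" already present; 5 new (T, T, T, C, G)
  "GAAACAC" → 7 new (G, A, A, A, C, A, C)
  "AGGGC" → prefix "AG" already present; 3 new (G, G, C)
Total nodes = 7 + 6 + 5 + 5 + 5 + 1 + 7 + 8 + 5 + 5 + 7 + 3 = 64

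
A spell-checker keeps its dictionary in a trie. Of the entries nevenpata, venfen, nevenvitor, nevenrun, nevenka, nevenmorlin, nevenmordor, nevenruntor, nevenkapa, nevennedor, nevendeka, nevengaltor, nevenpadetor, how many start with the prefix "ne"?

12

Traverse to the node for "ne", then collect every word in that subtree.
Matches: "nevendeka", "nevengaltor", "nevenka", "nevenkapa", "nevenmordor", "nevenmorlin", "nevennedor", "nevenpadetor", "nevenpata", "nevenrun", "nevenruntor", "nevenvitor"
Count: 12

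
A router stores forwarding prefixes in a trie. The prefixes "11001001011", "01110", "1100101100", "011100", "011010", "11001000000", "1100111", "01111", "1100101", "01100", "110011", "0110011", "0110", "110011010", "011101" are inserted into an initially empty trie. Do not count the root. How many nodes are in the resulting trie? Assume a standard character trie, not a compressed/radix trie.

38

For each word, the new-node count is its length minus the longest prefix already in the trie:
  "11001001011" → 11 new (1, 1, 0, 0, 1, 0, 0, 1, 0, 1, 1)
  "01110" → 5 new (0, 1, 1, 1, 0)
  "1100101100" → prefix "110010" already present; 4 new (1, 1, 0, 0)
  "011100" → prefix "01110" already present; 1 new (0)
  "011010" → prefix "011" already present; 3 new (0, 1, 0)
  "11001000000" → prefix "1100100" already present; 4 new (0, 0, 0, 0)
  "1100111" → prefix "11001" already present; 2 new (1, 1)
  "01111" → prefix "0111" already present; 1 new (1)
  "1100101" → prefix "1100101" already present; 0 new (none)
  "01100" → prefix "0110" already present; 1 new (0)
  "110011" → prefix "110011" already present; 0 new (none)
  "0110011" → prefix "01100" already present; 2 new (1, 1)
  "0110" → prefix "0110" already present; 0 new (none)
  "110011010" → prefix "110011" already present; 3 new (0, 1, 0)
  "011101" → prefix "01110" already present; 1 new (1)
Total nodes = 11 + 5 + 4 + 1 + 3 + 4 + 2 + 1 + 0 + 1 + 0 + 2 + 0 + 3 + 1 = 38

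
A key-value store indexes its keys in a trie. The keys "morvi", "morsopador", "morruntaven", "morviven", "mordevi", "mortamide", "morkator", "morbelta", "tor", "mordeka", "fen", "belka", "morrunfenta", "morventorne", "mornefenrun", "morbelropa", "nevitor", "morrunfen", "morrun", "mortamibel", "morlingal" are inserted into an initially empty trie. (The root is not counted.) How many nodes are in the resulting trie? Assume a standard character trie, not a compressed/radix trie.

For each word, the new-node count is its length minus the longest prefix already in the trie:
  "morvi" → 5 new (m, o, r, v, i)
  "morsopador" → prefix "mor" already present; 7 new (s, o, p, a, d, o, r)
  "morruntaven" → prefix "mor" already present; 8 new (r, u, n, t, a, v, e, n)
  "morviven" → prefix "morvi" already present; 3 new (v, e, n)
  "mordevi" → prefix "mor" already present; 4 new (d, e, v, i)
  "mortamide" → prefix "mor" already present; 6 new (t, a, m, i, d, e)
  "morkator" → prefix "mor" already present; 5 new (k, a, t, o, r)
  "morbelta" → prefix "mor" already present; 5 new (b, e, l, t, a)
  "tor" → 3 new (t, o, r)
  "mordeka" → prefix "morde" already present; 2 new (k, a)
  "fen" → 3 new (f, e, n)
  "belka" → 5 new (b, e, l, k, a)
  "morrunfenta" → prefix "morrun" already present; 5 new (f, e, n, t, a)
  "morventorne" → prefix "morv" already present; 7 new (e, n, t, o, r, n, e)
  "mornefenrun" → prefix "mor" already present; 8 new (n, e, f, e, n, r, u, n)
  "morbelropa" → prefix "morbel" already present; 4 new (r, o, p, a)
  "nevitor" → 7 new (n, e, v, i, t, o, r)
  "morrunfen" → prefix "morrunfen" already present; 0 new (none)
  "morrun" → prefix "morrun" already present; 0 new (none)
  "mortamibel" → prefix "mortami" already present; 3 new (b, e, l)
  "morlingal" → prefix "mor" already present; 6 new (l, i, n, g, a, l)
Total nodes = 5 + 7 + 8 + 3 + 4 + 6 + 5 + 5 + 3 + 2 + 3 + 5 + 5 + 7 + 8 + 4 + 7 + 0 + 0 + 3 + 6 = 96

96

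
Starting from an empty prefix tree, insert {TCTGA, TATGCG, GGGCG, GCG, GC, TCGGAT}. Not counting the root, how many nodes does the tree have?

Trace insertions, counting only characters that open a new branch:
  "TCTGA" → 5 new (T, C, T, G, A)
  "TATGCG" → prefix "T" already present; 5 new (A, T, G, C, G)
  "GGGCG" → 5 new (G, G, G, C, G)
  "GCG" → prefix "G" already present; 2 new (C, G)
  "GC" → prefix "GC" already present; 0 new (none)
  "TCGGAT" → prefix "TC" already present; 4 new (G, G, A, T)
Total nodes = 5 + 5 + 5 + 2 + 0 + 4 = 21

21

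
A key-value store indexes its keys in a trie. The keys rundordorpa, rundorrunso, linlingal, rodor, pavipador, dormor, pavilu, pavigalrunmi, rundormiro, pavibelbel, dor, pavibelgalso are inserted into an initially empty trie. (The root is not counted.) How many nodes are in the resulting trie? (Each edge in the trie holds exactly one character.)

69

Trace insertions, counting only characters that open a new branch:
  "rundordorpa" → 11 new (r, u, n, d, o, r, d, o, r, p, a)
  "rundorrunso" → prefix "rundor" already present; 5 new (r, u, n, s, o)
  "linlingal" → 9 new (l, i, n, l, i, n, g, a, l)
  "rodor" → prefix "r" already present; 4 new (o, d, o, r)
  "pavipador" → 9 new (p, a, v, i, p, a, d, o, r)
  "dormor" → 6 new (d, o, r, m, o, r)
  "pavilu" → prefix "pavi" already present; 2 new (l, u)
  "pavigalrunmi" → prefix "pavi" already present; 8 new (g, a, l, r, u, n, m, i)
  "rundormiro" → prefix "rundor" already present; 4 new (m, i, r, o)
  "pavibelbel" → prefix "pavi" already present; 6 new (b, e, l, b, e, l)
  "dor" → prefix "dor" already present; 0 new (none)
  "pavibelgalso" → prefix "pavibel" already present; 5 new (g, a, l, s, o)
Total nodes = 11 + 5 + 9 + 4 + 9 + 6 + 2 + 8 + 4 + 6 + 0 + 5 = 69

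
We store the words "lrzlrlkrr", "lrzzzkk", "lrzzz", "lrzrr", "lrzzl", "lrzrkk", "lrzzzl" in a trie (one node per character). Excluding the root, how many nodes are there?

Count nodes per top-level branch (shared prefixes stored once):
  'l'-branch (lrzlrlkrr, lrzrkk, lrzrr, lrzzl, lrzzz, lrzzzkk, lrzzzl): 19 nodes
Sum: 19

19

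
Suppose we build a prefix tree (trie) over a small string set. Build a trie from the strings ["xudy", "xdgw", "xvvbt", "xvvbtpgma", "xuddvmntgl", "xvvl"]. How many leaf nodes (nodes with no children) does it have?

5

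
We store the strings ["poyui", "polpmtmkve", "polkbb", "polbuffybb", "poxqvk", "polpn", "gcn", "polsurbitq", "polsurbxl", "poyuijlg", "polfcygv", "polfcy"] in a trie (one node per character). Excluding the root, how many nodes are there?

Count nodes per top-level branch (shared prefixes stored once):
  'g'-branch (gcn): 3 nodes
  'p'-branch (polbuffybb, polfcy, polfcygv, polkbb, polpmtmkve, polpn, polsurbitq, polsurbxl, poxqvk, poyui, poyuijlg): 45 nodes
Sum: 48

48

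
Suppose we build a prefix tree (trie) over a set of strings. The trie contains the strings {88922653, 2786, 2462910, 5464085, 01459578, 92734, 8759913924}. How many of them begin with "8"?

Filter for entries beginning with "8":
Words under "8": 8759913924, 88922653
Count: 2

2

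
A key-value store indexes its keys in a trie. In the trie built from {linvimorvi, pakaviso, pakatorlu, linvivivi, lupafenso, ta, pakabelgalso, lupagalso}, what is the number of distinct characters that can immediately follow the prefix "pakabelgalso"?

0

The children of the "pakabelgalso" node are the distinct next characters among strings starting with "pakabelgalso".
No stored string extends past "pakabelgalso".
That node has 0 child edges.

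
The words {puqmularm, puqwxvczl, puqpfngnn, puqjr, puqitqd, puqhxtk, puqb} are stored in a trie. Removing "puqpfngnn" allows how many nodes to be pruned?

6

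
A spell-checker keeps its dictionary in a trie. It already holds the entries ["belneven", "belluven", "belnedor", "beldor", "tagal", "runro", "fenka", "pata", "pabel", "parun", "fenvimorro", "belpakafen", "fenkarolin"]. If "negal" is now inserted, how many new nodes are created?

Nothing in the trie begins with "n"; the whole of "negal" is new.
5 − 0 = 5 new nodes.

5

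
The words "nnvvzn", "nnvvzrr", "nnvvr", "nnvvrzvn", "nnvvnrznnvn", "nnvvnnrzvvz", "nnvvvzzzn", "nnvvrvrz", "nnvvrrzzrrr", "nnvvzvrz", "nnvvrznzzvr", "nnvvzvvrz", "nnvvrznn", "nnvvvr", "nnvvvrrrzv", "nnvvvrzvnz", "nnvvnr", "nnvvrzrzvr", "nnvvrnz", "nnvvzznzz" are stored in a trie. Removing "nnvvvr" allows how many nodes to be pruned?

0

A node on "nnvvvr"'s path can go only if nothing else ends at it or branches off below it.
Every node on "nnvvvr" is still needed (e.g. by "nnvvvrrrzv"), so nothing is freed.
Nodes removed: 0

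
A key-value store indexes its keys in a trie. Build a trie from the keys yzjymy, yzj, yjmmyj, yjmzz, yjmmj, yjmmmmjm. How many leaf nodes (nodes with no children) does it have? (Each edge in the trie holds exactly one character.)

5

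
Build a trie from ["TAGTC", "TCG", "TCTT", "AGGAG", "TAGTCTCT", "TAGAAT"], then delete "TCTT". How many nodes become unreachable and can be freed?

2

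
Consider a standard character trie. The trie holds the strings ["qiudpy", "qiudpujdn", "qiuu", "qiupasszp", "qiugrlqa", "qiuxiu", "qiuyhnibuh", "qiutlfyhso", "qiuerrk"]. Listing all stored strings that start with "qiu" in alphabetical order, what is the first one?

Words with prefix "qiu", in lexicographic order: "qiudpujdn", "qiudpy", "qiuerrk", "qiugrlqa", "qiupasszp", "qiutlfyhso", "qiuu", "qiuxiu", "qiuyhnibuh"
Position 1: qiudpujdn

qiudpujdn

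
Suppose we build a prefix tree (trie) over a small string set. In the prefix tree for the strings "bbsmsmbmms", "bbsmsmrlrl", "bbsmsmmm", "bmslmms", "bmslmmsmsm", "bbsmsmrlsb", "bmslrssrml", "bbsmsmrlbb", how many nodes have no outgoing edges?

Leaves are exactly the stored words that no other stored word extends.
Those words: "bbsmsmbmms", "bbsmsmmm", "bbsmsmrlbb", "bbsmsmrlrl", "bbsmsmrlsb", "bmslmmsmsm", "bmslrssrml"
Leaf count: 7

7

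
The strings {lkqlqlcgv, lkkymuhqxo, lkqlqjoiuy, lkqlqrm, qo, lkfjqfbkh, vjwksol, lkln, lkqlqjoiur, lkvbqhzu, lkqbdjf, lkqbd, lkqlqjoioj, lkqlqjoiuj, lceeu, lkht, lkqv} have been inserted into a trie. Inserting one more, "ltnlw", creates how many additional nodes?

4

"l" is already a path in the trie; the remaining "tnlw" must be added.
Each of the 4 remaining characters creates one node.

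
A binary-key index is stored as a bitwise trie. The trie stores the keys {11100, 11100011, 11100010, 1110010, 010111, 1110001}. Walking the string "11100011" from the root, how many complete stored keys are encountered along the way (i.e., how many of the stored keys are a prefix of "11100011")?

3

Walk "11100011" from the root; an end-of-word marker is hit whenever a stored word is a prefix of "11100011".
Prefixes of the query that are stored words: "11100", "1110001", "11100011"
Count: 3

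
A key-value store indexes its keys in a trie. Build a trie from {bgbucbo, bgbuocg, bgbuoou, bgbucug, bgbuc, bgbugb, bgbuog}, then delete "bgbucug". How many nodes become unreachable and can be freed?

2

After clearing the end-marker at "bgbucug", prune upward until reaching a node still needed by another word.
The suffix "ug" (2 nodes) is used only by "bgbucug"; the node for "bgbuc" still has the child "b", so pruning stops there.
Nodes removed: 2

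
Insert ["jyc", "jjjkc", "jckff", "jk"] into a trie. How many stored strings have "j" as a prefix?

4

Traverse to the node for "j", then collect every word in that subtree.
Words under "j": jckff, jjjkc, jk, jyc
Count: 4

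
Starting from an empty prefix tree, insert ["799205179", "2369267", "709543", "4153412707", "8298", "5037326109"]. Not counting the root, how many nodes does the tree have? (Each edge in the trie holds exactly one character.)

45

Trace insertions, counting only characters that open a new branch:
  "799205179" → 9 new (7, 9, 9, 2, 0, 5, 1, 7, 9)
  "2369267" → 7 new (2, 3, 6, 9, 2, 6, 7)
  "709543" → prefix "7" already present; 5 new (0, 9, 5, 4, 3)
  "4153412707" → 10 new (4, 1, 5, 3, 4, 1, 2, 7, 0, 7)
  "8298" → 4 new (8, 2, 9, 8)
  "5037326109" → 10 new (5, 0, 3, 7, 3, 2, 6, 1, 0, 9)
Total nodes = 9 + 7 + 5 + 10 + 4 + 10 = 45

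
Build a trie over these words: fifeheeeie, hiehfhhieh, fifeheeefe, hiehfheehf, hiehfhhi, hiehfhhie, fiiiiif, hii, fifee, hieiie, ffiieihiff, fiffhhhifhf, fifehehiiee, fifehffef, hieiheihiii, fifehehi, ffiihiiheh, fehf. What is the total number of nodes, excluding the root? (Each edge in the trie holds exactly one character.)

Trace insertions, counting only characters that open a new branch:
  "fifeheeeie" → 10 new (f, i, f, e, h, e, e, e, i, e)
  "hiehfhhieh" → 10 new (h, i, e, h, f, h, h, i, e, h)
  "fifeheeefe" → prefix "fifeheee" already present; 2 new (f, e)
  "hiehfheehf" → prefix "hiehfh" already present; 4 new (e, e, h, f)
  "hiehfhhi" → prefix "hiehfhhi" already present; 0 new (none)
  "hiehfhhie" → prefix "hiehfhhie" already present; 0 new (none)
  "fiiiiif" → prefix "fi" already present; 5 new (i, i, i, i, f)
  "hii" → prefix "hi" already present; 1 new (i)
  "fifee" → prefix "fife" already present; 1 new (e)
  "hieiie" → prefix "hie" already present; 3 new (i, i, e)
  "ffiieihiff" → prefix "f" already present; 9 new (f, i, i, e, i, h, i, f, f)
  "fiffhhhifhf" → prefix "fif" already present; 8 new (f, h, h, h, i, f, h, f)
  "fifehehiiee" → prefix "fifehe" already present; 5 new (h, i, i, e, e)
  "fifehffef" → prefix "fifeh" already present; 4 new (f, f, e, f)
  "hieiheihiii" → prefix "hiei" already present; 7 new (h, e, i, h, i, i, i)
  "fifehehi" → prefix "fifehehi" already present; 0 new (none)
  "ffiihiiheh" → prefix "ffii" already present; 6 new (h, i, i, h, e, h)
  "fehf" → prefix "f" already present; 3 new (e, h, f)
Total nodes = 10 + 10 + 2 + 4 + 0 + 0 + 5 + 1 + 1 + 3 + 9 + 8 + 5 + 4 + 7 + 0 + 6 + 3 = 78

78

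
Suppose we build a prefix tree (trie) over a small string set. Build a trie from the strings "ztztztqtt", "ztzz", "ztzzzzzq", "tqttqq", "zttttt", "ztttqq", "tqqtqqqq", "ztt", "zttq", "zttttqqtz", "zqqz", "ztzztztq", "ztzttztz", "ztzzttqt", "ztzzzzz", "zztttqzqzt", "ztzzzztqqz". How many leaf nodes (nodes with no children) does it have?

Leaves are exactly the stored words that no other stored word extends.
Those words: "tqqtqqqq", "tqttqq", "zqqz", "zttq", "ztttqq", "zttttqqtz", "zttttt", "ztzttztz", "ztztztqtt", "ztzzttqt", "ztzztztq", "ztzzzztqqz", "ztzzzzzq", "zztttqzqzt"
Leaf count: 14

14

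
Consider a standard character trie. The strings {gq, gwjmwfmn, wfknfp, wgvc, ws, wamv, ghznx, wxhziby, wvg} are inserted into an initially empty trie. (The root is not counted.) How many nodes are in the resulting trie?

34

Count nodes per top-level branch (shared prefixes stored once):
  'g'-branch (ghznx, gq, gwjmwfmn): 13 nodes
  'w'-branch (wamv, wfknfp, wgvc, ws, wvg, wxhziby): 21 nodes
Sum: 34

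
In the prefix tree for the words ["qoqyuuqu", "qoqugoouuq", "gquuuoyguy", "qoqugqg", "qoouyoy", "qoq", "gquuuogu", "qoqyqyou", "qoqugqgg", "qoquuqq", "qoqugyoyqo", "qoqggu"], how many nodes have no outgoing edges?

A leaf is a node with no children — equivalently, the end of a word that is not a proper prefix of any other stored word.
Those words: "gquuuogu", "gquuuoyguy", "qoouyoy", "qoqggu", "qoqugoouuq", "qoqugqgg", "qoqugyoyqo", "qoquuqq", "qoqyqyou", "qoqyuuqu"
Leaf count: 10

10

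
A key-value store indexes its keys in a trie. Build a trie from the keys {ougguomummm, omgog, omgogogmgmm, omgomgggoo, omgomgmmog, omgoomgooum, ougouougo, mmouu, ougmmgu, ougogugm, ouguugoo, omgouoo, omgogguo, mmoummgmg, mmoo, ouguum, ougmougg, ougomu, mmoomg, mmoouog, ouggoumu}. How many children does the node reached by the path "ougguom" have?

Follow the path "ougguom" to its node, then look at its outgoing edges.
Characters that immediately follow "ougguom" among the stored strings: {u}.
That node has 1 child edge.

1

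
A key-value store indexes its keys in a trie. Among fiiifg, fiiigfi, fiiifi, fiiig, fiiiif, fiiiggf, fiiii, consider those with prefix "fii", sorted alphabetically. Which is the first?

DFS of the "fii" subtree visits, in order: "fiiifg", "fiiifi", "fiiig", "fiiigfi", "fiiiggf", "fiiii", "fiiiif"
Position 1: fiiifg

fiiifg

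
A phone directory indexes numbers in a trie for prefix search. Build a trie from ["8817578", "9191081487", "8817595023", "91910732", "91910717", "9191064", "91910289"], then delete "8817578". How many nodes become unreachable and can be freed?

2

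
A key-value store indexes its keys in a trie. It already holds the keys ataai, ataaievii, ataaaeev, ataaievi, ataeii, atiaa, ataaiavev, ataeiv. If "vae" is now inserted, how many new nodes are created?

"vae" shares no prefix with any stored word, so all 3 characters open new nodes.
3 − 0 = 3 new nodes.

3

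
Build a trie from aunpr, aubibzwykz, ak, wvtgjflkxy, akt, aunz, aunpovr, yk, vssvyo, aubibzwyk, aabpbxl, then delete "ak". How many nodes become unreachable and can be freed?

0

Walk "ak" from the leaf back toward the root, removing each node that no remaining word uses.
Every node on "ak" is still needed (e.g. by "akt"), so nothing is freed.
Nodes removed: 0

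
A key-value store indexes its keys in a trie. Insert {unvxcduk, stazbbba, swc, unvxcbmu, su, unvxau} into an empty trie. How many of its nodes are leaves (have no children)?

Leaves are exactly the stored words that no other stored word extends.
Those words: "stazbbba", "su", "swc", "unvxau", "unvxcbmu", "unvxcduk"
Leaf count: 6

6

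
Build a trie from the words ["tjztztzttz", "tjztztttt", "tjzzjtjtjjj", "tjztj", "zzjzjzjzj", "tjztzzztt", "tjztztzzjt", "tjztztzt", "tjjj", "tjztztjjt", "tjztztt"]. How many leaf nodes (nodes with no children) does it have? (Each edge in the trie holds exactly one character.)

9

Leaves are exactly the stored words that no other stored word extends.
Those words: "tjjj", "tjztj", "tjztztjjt", "tjztztttt", "tjztztzttz", "tjztztzzjt", "tjztzzztt", "tjzzjtjtjjj", "zzjzjzjzj"
Leaf count: 9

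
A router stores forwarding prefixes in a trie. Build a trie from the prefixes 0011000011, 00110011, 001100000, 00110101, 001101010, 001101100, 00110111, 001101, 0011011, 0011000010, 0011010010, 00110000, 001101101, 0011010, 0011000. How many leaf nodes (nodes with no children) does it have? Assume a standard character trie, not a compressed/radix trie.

A leaf is a node with no children — equivalently, the end of a word that is not a proper prefix of any other stored word.
Those words: "001100000", "0011000010", "0011000011", "00110011", "0011010010", "001101010", "001101100", "001101101", "00110111"
Leaf count: 9

9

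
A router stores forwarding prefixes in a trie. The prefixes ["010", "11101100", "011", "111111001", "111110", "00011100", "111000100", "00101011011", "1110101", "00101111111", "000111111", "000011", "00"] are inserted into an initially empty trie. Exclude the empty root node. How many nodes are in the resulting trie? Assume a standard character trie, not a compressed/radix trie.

54

Insert word by word; a character creates a node only if that edge doesn't already exist:
  "010" → 3 new (0, 1, 0)
  "11101100" → 8 new (1, 1, 1, 0, 1, 1, 0, 0)
  "011" → prefix "01" already present; 1 new (1)
  "111111001" → prefix "111" already present; 6 new (1, 1, 1, 0, 0, 1)
  "111110" → prefix "11111" already present; 1 new (0)
  "00011100" → prefix "0" already present; 7 new (0, 0, 1, 1, 1, 0, 0)
  "111000100" → prefix "1110" already present; 5 new (0, 0, 1, 0, 0)
  "00101011011" → prefix "00" already present; 9 new (1, 0, 1, 0, 1, 1, 0, 1, 1)
  "1110101" → prefix "11101" already present; 2 new (0, 1)
  "00101111111" → prefix "00101" already present; 6 new (1, 1, 1, 1, 1, 1)
  "000111111" → prefix "000111" already present; 3 new (1, 1, 1)
  "000011" → prefix "000" already present; 3 new (0, 1, 1)
  "00" → prefix "00" already present; 0 new (none)
Total nodes = 3 + 8 + 1 + 6 + 1 + 7 + 5 + 9 + 2 + 6 + 3 + 3 + 0 = 54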